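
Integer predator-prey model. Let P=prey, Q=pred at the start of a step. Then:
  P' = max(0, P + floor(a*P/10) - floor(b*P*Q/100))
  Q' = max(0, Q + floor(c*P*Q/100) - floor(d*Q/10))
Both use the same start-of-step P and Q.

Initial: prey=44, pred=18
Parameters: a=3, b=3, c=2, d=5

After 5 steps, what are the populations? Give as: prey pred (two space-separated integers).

Answer: 4 11

Derivation:
Step 1: prey: 44+13-23=34; pred: 18+15-9=24
Step 2: prey: 34+10-24=20; pred: 24+16-12=28
Step 3: prey: 20+6-16=10; pred: 28+11-14=25
Step 4: prey: 10+3-7=6; pred: 25+5-12=18
Step 5: prey: 6+1-3=4; pred: 18+2-9=11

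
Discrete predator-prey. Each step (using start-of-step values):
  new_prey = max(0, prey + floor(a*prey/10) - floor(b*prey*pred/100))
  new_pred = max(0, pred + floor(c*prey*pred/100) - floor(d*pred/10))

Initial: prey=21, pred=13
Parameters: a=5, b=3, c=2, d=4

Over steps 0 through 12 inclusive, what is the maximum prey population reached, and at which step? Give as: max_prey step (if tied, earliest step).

Answer: 31 4

Derivation:
Step 1: prey: 21+10-8=23; pred: 13+5-5=13
Step 2: prey: 23+11-8=26; pred: 13+5-5=13
Step 3: prey: 26+13-10=29; pred: 13+6-5=14
Step 4: prey: 29+14-12=31; pred: 14+8-5=17
Step 5: prey: 31+15-15=31; pred: 17+10-6=21
Step 6: prey: 31+15-19=27; pred: 21+13-8=26
Step 7: prey: 27+13-21=19; pred: 26+14-10=30
Step 8: prey: 19+9-17=11; pred: 30+11-12=29
Step 9: prey: 11+5-9=7; pred: 29+6-11=24
Step 10: prey: 7+3-5=5; pred: 24+3-9=18
Step 11: prey: 5+2-2=5; pred: 18+1-7=12
Step 12: prey: 5+2-1=6; pred: 12+1-4=9
Max prey = 31 at step 4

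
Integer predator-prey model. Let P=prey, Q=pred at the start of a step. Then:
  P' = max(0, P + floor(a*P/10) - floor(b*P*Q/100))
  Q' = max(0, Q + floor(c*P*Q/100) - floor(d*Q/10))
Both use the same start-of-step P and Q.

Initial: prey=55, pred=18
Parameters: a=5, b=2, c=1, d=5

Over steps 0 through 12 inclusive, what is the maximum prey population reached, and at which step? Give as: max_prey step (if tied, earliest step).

Step 1: prey: 55+27-19=63; pred: 18+9-9=18
Step 2: prey: 63+31-22=72; pred: 18+11-9=20
Step 3: prey: 72+36-28=80; pred: 20+14-10=24
Step 4: prey: 80+40-38=82; pred: 24+19-12=31
Step 5: prey: 82+41-50=73; pred: 31+25-15=41
Step 6: prey: 73+36-59=50; pred: 41+29-20=50
Step 7: prey: 50+25-50=25; pred: 50+25-25=50
Step 8: prey: 25+12-25=12; pred: 50+12-25=37
Step 9: prey: 12+6-8=10; pred: 37+4-18=23
Step 10: prey: 10+5-4=11; pred: 23+2-11=14
Step 11: prey: 11+5-3=13; pred: 14+1-7=8
Step 12: prey: 13+6-2=17; pred: 8+1-4=5
Max prey = 82 at step 4

Answer: 82 4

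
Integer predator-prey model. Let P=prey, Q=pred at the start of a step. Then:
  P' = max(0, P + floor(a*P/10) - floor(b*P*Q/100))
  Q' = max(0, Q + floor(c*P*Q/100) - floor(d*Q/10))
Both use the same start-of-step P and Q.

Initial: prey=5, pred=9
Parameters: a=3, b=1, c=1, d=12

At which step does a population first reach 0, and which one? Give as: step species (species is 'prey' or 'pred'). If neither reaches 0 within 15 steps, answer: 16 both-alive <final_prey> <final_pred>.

Answer: 1 pred

Derivation:
Step 1: prey: 5+1-0=6; pred: 9+0-10=0
First extinction: pred at step 1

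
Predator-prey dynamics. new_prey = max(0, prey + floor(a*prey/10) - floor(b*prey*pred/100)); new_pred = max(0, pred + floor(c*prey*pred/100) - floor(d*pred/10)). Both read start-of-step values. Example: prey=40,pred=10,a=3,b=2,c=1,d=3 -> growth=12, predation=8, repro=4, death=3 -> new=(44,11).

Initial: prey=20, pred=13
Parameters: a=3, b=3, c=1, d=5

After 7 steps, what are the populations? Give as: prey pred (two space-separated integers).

Step 1: prey: 20+6-7=19; pred: 13+2-6=9
Step 2: prey: 19+5-5=19; pred: 9+1-4=6
Step 3: prey: 19+5-3=21; pred: 6+1-3=4
Step 4: prey: 21+6-2=25; pred: 4+0-2=2
Step 5: prey: 25+7-1=31; pred: 2+0-1=1
Step 6: prey: 31+9-0=40; pred: 1+0-0=1
Step 7: prey: 40+12-1=51; pred: 1+0-0=1

Answer: 51 1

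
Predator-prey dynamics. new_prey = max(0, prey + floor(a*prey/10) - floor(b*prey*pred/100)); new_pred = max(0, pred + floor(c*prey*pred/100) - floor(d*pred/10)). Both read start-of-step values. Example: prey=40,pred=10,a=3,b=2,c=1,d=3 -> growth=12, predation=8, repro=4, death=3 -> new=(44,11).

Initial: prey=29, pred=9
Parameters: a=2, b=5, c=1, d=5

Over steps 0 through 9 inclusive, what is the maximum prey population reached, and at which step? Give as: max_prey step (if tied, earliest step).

Answer: 35 9

Derivation:
Step 1: prey: 29+5-13=21; pred: 9+2-4=7
Step 2: prey: 21+4-7=18; pred: 7+1-3=5
Step 3: prey: 18+3-4=17; pred: 5+0-2=3
Step 4: prey: 17+3-2=18; pred: 3+0-1=2
Step 5: prey: 18+3-1=20; pred: 2+0-1=1
Step 6: prey: 20+4-1=23; pred: 1+0-0=1
Step 7: prey: 23+4-1=26; pred: 1+0-0=1
Step 8: prey: 26+5-1=30; pred: 1+0-0=1
Step 9: prey: 30+6-1=35; pred: 1+0-0=1
Max prey = 35 at step 9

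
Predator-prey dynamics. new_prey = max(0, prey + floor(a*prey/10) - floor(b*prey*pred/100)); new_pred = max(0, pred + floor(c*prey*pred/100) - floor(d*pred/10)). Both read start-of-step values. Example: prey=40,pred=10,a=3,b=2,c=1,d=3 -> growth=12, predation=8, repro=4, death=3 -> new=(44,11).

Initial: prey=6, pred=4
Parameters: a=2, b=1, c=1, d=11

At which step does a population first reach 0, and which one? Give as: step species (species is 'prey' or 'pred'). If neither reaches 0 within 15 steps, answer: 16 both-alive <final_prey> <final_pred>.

Answer: 1 pred

Derivation:
Step 1: prey: 6+1-0=7; pred: 4+0-4=0
First extinction: pred at step 1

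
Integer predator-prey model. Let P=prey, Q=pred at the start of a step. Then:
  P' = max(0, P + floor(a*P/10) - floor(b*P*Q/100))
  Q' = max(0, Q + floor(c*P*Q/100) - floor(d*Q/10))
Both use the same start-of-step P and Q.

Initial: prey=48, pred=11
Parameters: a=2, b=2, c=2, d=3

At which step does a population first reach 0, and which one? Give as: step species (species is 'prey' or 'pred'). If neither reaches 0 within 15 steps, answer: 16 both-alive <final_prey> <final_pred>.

Step 1: prey: 48+9-10=47; pred: 11+10-3=18
Step 2: prey: 47+9-16=40; pred: 18+16-5=29
Step 3: prey: 40+8-23=25; pred: 29+23-8=44
Step 4: prey: 25+5-22=8; pred: 44+22-13=53
Step 5: prey: 8+1-8=1; pred: 53+8-15=46
Step 6: prey: 1+0-0=1; pred: 46+0-13=33
Step 7: prey: 1+0-0=1; pred: 33+0-9=24
Step 8: prey: 1+0-0=1; pred: 24+0-7=17
Step 9: prey: 1+0-0=1; pred: 17+0-5=12
Step 10: prey: 1+0-0=1; pred: 12+0-3=9
Step 11: prey: 1+0-0=1; pred: 9+0-2=7
Step 12: prey: 1+0-0=1; pred: 7+0-2=5
Step 13: prey: 1+0-0=1; pred: 5+0-1=4
Step 14: prey: 1+0-0=1; pred: 4+0-1=3
Step 15: prey: 1+0-0=1; pred: 3+0-0=3
No extinction within 15 steps

Answer: 16 both-alive 1 3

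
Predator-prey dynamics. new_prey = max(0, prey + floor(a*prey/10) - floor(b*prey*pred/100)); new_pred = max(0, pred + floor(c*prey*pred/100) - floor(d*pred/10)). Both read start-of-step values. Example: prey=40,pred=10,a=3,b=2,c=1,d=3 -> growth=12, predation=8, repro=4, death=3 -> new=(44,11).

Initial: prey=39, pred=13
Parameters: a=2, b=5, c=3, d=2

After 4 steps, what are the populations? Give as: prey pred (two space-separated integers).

Answer: 0 24

Derivation:
Step 1: prey: 39+7-25=21; pred: 13+15-2=26
Step 2: prey: 21+4-27=0; pred: 26+16-5=37
Step 3: prey: 0+0-0=0; pred: 37+0-7=30
Step 4: prey: 0+0-0=0; pred: 30+0-6=24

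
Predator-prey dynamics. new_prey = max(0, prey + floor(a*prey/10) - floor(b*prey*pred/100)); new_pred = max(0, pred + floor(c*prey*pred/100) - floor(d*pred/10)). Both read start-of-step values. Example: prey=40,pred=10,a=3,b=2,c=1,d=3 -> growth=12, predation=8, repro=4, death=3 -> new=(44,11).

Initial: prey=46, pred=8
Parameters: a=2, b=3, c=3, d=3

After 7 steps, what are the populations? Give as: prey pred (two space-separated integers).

Answer: 0 17

Derivation:
Step 1: prey: 46+9-11=44; pred: 8+11-2=17
Step 2: prey: 44+8-22=30; pred: 17+22-5=34
Step 3: prey: 30+6-30=6; pred: 34+30-10=54
Step 4: prey: 6+1-9=0; pred: 54+9-16=47
Step 5: prey: 0+0-0=0; pred: 47+0-14=33
Step 6: prey: 0+0-0=0; pred: 33+0-9=24
Step 7: prey: 0+0-0=0; pred: 24+0-7=17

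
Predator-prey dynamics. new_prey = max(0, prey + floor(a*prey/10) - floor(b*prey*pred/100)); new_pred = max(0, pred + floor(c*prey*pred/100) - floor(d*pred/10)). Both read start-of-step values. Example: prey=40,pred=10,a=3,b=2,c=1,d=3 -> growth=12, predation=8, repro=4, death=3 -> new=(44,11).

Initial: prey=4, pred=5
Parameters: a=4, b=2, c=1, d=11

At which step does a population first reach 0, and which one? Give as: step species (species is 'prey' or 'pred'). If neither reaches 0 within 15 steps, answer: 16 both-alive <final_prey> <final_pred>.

Step 1: prey: 4+1-0=5; pred: 5+0-5=0
First extinction: pred at step 1

Answer: 1 pred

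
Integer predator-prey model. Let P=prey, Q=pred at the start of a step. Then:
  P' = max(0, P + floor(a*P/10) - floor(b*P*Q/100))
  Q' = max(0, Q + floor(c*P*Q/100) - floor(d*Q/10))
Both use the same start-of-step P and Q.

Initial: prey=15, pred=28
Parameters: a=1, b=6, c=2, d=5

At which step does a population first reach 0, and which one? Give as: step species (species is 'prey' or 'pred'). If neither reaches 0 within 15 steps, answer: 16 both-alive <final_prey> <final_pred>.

Step 1: prey: 15+1-25=0; pred: 28+8-14=22
First extinction: prey at step 1

Answer: 1 prey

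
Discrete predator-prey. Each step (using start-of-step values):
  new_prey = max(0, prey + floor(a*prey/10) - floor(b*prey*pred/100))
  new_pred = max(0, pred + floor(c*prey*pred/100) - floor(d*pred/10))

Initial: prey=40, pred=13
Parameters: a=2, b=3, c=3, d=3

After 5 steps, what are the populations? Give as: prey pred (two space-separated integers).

Answer: 0 24

Derivation:
Step 1: prey: 40+8-15=33; pred: 13+15-3=25
Step 2: prey: 33+6-24=15; pred: 25+24-7=42
Step 3: prey: 15+3-18=0; pred: 42+18-12=48
Step 4: prey: 0+0-0=0; pred: 48+0-14=34
Step 5: prey: 0+0-0=0; pred: 34+0-10=24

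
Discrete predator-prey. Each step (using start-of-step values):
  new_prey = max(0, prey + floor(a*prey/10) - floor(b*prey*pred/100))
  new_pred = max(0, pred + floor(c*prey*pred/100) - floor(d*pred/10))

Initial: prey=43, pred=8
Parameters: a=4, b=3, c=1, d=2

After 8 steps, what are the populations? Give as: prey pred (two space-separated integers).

Answer: 3 27

Derivation:
Step 1: prey: 43+17-10=50; pred: 8+3-1=10
Step 2: prey: 50+20-15=55; pred: 10+5-2=13
Step 3: prey: 55+22-21=56; pred: 13+7-2=18
Step 4: prey: 56+22-30=48; pred: 18+10-3=25
Step 5: prey: 48+19-36=31; pred: 25+12-5=32
Step 6: prey: 31+12-29=14; pred: 32+9-6=35
Step 7: prey: 14+5-14=5; pred: 35+4-7=32
Step 8: prey: 5+2-4=3; pred: 32+1-6=27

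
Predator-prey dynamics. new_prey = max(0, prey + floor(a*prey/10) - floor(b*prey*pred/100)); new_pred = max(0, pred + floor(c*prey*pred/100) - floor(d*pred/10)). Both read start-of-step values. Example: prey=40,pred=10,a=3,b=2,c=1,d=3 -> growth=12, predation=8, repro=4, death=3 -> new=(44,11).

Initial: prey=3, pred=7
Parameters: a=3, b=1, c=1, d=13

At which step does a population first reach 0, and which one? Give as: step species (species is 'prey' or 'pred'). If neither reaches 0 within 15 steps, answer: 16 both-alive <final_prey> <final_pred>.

Step 1: prey: 3+0-0=3; pred: 7+0-9=0
First extinction: pred at step 1

Answer: 1 pred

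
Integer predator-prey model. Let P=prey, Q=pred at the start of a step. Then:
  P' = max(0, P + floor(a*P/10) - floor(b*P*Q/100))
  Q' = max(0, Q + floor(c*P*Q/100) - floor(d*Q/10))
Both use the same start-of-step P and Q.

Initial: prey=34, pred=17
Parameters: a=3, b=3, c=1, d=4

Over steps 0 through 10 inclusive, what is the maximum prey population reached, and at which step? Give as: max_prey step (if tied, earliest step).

Answer: 39 10

Derivation:
Step 1: prey: 34+10-17=27; pred: 17+5-6=16
Step 2: prey: 27+8-12=23; pred: 16+4-6=14
Step 3: prey: 23+6-9=20; pred: 14+3-5=12
Step 4: prey: 20+6-7=19; pred: 12+2-4=10
Step 5: prey: 19+5-5=19; pred: 10+1-4=7
Step 6: prey: 19+5-3=21; pred: 7+1-2=6
Step 7: prey: 21+6-3=24; pred: 6+1-2=5
Step 8: prey: 24+7-3=28; pred: 5+1-2=4
Step 9: prey: 28+8-3=33; pred: 4+1-1=4
Step 10: prey: 33+9-3=39; pred: 4+1-1=4
Max prey = 39 at step 10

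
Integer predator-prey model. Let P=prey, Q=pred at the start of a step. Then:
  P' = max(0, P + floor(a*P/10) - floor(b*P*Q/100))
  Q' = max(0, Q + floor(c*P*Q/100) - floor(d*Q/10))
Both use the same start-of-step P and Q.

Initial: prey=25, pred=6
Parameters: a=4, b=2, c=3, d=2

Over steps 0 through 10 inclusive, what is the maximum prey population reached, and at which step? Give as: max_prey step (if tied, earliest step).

Answer: 42 3

Derivation:
Step 1: prey: 25+10-3=32; pred: 6+4-1=9
Step 2: prey: 32+12-5=39; pred: 9+8-1=16
Step 3: prey: 39+15-12=42; pred: 16+18-3=31
Step 4: prey: 42+16-26=32; pred: 31+39-6=64
Step 5: prey: 32+12-40=4; pred: 64+61-12=113
Step 6: prey: 4+1-9=0; pred: 113+13-22=104
Step 7: prey: 0+0-0=0; pred: 104+0-20=84
Step 8: prey: 0+0-0=0; pred: 84+0-16=68
Step 9: prey: 0+0-0=0; pred: 68+0-13=55
Step 10: prey: 0+0-0=0; pred: 55+0-11=44
Max prey = 42 at step 3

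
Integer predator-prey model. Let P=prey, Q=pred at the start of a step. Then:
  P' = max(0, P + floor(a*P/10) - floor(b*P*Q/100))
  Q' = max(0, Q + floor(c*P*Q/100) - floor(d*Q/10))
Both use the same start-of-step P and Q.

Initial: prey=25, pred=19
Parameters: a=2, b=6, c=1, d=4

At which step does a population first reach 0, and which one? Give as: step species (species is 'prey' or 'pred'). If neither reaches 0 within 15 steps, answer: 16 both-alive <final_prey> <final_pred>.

Step 1: prey: 25+5-28=2; pred: 19+4-7=16
Step 2: prey: 2+0-1=1; pred: 16+0-6=10
Step 3: prey: 1+0-0=1; pred: 10+0-4=6
Step 4: prey: 1+0-0=1; pred: 6+0-2=4
Step 5: prey: 1+0-0=1; pred: 4+0-1=3
Step 6: prey: 1+0-0=1; pred: 3+0-1=2
Step 7: prey: 1+0-0=1; pred: 2+0-0=2
Steps 8-15: state stable at prey=1, pred=2 (no change)
No extinction within 15 steps

Answer: 16 both-alive 1 2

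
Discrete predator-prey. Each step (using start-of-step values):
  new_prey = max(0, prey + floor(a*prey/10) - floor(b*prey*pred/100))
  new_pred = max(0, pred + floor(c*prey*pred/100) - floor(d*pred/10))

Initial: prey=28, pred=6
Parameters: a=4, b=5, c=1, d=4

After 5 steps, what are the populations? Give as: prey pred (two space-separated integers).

Answer: 62 5

Derivation:
Step 1: prey: 28+11-8=31; pred: 6+1-2=5
Step 2: prey: 31+12-7=36; pred: 5+1-2=4
Step 3: prey: 36+14-7=43; pred: 4+1-1=4
Step 4: prey: 43+17-8=52; pred: 4+1-1=4
Step 5: prey: 52+20-10=62; pred: 4+2-1=5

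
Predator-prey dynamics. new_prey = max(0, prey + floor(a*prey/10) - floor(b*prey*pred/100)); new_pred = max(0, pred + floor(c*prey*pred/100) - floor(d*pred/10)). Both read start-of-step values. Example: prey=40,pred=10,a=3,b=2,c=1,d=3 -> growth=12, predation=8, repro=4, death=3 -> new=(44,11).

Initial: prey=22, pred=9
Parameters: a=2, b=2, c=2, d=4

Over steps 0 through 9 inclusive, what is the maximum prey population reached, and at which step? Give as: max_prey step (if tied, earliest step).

Answer: 23 1

Derivation:
Step 1: prey: 22+4-3=23; pred: 9+3-3=9
Step 2: prey: 23+4-4=23; pred: 9+4-3=10
Step 3: prey: 23+4-4=23; pred: 10+4-4=10
Step 4: prey: 23+4-4=23; pred: 10+4-4=10
Step 5: prey: 23+4-4=23; pred: 10+4-4=10
Step 6: prey: 23+4-4=23; pred: 10+4-4=10
Step 7: prey: 23+4-4=23; pred: 10+4-4=10
Step 8: prey: 23+4-4=23; pred: 10+4-4=10
Step 9: prey: 23+4-4=23; pred: 10+4-4=10
Max prey = 23 at step 1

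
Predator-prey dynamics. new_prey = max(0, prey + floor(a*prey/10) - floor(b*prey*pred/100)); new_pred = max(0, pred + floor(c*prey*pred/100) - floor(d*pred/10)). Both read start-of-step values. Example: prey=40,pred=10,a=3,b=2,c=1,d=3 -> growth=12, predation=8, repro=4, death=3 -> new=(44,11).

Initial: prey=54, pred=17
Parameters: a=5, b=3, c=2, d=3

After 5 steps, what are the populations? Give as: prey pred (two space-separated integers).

Answer: 0 36

Derivation:
Step 1: prey: 54+27-27=54; pred: 17+18-5=30
Step 2: prey: 54+27-48=33; pred: 30+32-9=53
Step 3: prey: 33+16-52=0; pred: 53+34-15=72
Step 4: prey: 0+0-0=0; pred: 72+0-21=51
Step 5: prey: 0+0-0=0; pred: 51+0-15=36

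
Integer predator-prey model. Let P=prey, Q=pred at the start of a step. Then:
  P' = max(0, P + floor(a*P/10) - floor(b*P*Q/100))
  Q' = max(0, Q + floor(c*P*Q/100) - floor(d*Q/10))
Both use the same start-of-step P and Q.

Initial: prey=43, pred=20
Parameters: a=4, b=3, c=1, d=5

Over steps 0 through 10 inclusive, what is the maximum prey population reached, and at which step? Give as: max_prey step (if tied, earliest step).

Answer: 102 10

Derivation:
Step 1: prey: 43+17-25=35; pred: 20+8-10=18
Step 2: prey: 35+14-18=31; pred: 18+6-9=15
Step 3: prey: 31+12-13=30; pred: 15+4-7=12
Step 4: prey: 30+12-10=32; pred: 12+3-6=9
Step 5: prey: 32+12-8=36; pred: 9+2-4=7
Step 6: prey: 36+14-7=43; pred: 7+2-3=6
Step 7: prey: 43+17-7=53; pred: 6+2-3=5
Step 8: prey: 53+21-7=67; pred: 5+2-2=5
Step 9: prey: 67+26-10=83; pred: 5+3-2=6
Step 10: prey: 83+33-14=102; pred: 6+4-3=7
Max prey = 102 at step 10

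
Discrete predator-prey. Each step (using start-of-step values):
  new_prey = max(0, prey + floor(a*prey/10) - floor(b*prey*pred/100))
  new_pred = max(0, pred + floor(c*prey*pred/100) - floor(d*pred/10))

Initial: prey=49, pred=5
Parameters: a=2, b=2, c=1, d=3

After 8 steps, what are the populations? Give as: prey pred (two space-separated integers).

Answer: 26 27

Derivation:
Step 1: prey: 49+9-4=54; pred: 5+2-1=6
Step 2: prey: 54+10-6=58; pred: 6+3-1=8
Step 3: prey: 58+11-9=60; pred: 8+4-2=10
Step 4: prey: 60+12-12=60; pred: 10+6-3=13
Step 5: prey: 60+12-15=57; pred: 13+7-3=17
Step 6: prey: 57+11-19=49; pred: 17+9-5=21
Step 7: prey: 49+9-20=38; pred: 21+10-6=25
Step 8: prey: 38+7-19=26; pred: 25+9-7=27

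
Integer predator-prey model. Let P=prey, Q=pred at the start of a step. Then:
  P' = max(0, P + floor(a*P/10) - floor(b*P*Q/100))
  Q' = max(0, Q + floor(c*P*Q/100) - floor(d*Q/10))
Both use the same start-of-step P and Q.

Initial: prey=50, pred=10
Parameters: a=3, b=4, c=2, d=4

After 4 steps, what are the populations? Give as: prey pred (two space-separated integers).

Answer: 2 24

Derivation:
Step 1: prey: 50+15-20=45; pred: 10+10-4=16
Step 2: prey: 45+13-28=30; pred: 16+14-6=24
Step 3: prey: 30+9-28=11; pred: 24+14-9=29
Step 4: prey: 11+3-12=2; pred: 29+6-11=24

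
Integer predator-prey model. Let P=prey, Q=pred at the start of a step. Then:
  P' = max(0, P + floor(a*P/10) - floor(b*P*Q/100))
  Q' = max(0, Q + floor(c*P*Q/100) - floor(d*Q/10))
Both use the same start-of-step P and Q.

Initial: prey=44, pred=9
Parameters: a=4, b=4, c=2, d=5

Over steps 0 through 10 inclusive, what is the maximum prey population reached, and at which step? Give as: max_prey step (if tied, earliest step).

Step 1: prey: 44+17-15=46; pred: 9+7-4=12
Step 2: prey: 46+18-22=42; pred: 12+11-6=17
Step 3: prey: 42+16-28=30; pred: 17+14-8=23
Step 4: prey: 30+12-27=15; pred: 23+13-11=25
Step 5: prey: 15+6-15=6; pred: 25+7-12=20
Step 6: prey: 6+2-4=4; pred: 20+2-10=12
Step 7: prey: 4+1-1=4; pred: 12+0-6=6
Step 8: prey: 4+1-0=5; pred: 6+0-3=3
Step 9: prey: 5+2-0=7; pred: 3+0-1=2
Step 10: prey: 7+2-0=9; pred: 2+0-1=1
Max prey = 46 at step 1

Answer: 46 1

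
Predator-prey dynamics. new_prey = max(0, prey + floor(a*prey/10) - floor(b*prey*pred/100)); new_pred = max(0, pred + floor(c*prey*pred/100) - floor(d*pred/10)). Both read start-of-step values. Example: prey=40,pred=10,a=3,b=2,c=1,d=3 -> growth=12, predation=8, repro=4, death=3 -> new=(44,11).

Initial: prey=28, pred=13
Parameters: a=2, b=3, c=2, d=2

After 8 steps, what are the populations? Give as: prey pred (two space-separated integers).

Answer: 1 12

Derivation:
Step 1: prey: 28+5-10=23; pred: 13+7-2=18
Step 2: prey: 23+4-12=15; pred: 18+8-3=23
Step 3: prey: 15+3-10=8; pred: 23+6-4=25
Step 4: prey: 8+1-6=3; pred: 25+4-5=24
Step 5: prey: 3+0-2=1; pred: 24+1-4=21
Step 6: prey: 1+0-0=1; pred: 21+0-4=17
Step 7: prey: 1+0-0=1; pred: 17+0-3=14
Step 8: prey: 1+0-0=1; pred: 14+0-2=12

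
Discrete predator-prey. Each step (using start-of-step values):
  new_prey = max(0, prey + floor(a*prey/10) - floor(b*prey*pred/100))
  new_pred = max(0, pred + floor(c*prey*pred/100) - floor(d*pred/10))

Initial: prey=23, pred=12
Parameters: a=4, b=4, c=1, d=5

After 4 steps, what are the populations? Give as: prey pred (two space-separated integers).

Answer: 35 3

Derivation:
Step 1: prey: 23+9-11=21; pred: 12+2-6=8
Step 2: prey: 21+8-6=23; pred: 8+1-4=5
Step 3: prey: 23+9-4=28; pred: 5+1-2=4
Step 4: prey: 28+11-4=35; pred: 4+1-2=3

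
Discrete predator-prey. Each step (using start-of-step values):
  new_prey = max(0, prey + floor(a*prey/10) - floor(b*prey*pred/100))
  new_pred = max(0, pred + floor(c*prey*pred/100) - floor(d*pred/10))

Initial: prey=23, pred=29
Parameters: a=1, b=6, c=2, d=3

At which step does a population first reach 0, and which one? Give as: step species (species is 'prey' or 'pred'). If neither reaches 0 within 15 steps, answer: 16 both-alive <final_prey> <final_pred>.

Step 1: prey: 23+2-40=0; pred: 29+13-8=34
First extinction: prey at step 1

Answer: 1 prey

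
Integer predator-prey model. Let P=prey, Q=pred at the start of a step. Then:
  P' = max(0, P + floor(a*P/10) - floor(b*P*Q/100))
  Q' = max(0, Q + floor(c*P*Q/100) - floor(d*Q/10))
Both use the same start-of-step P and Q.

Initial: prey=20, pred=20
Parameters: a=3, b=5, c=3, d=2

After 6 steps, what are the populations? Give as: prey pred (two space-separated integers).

Step 1: prey: 20+6-20=6; pred: 20+12-4=28
Step 2: prey: 6+1-8=0; pred: 28+5-5=28
Step 3: prey: 0+0-0=0; pred: 28+0-5=23
Step 4: prey: 0+0-0=0; pred: 23+0-4=19
Step 5: prey: 0+0-0=0; pred: 19+0-3=16
Step 6: prey: 0+0-0=0; pred: 16+0-3=13

Answer: 0 13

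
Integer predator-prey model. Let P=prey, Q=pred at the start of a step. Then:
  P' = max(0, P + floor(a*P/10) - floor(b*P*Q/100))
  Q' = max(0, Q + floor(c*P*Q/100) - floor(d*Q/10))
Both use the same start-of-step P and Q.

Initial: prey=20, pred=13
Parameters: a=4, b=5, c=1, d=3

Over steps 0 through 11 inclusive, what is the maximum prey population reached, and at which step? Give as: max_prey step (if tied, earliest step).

Step 1: prey: 20+8-13=15; pred: 13+2-3=12
Step 2: prey: 15+6-9=12; pred: 12+1-3=10
Step 3: prey: 12+4-6=10; pred: 10+1-3=8
Step 4: prey: 10+4-4=10; pred: 8+0-2=6
Step 5: prey: 10+4-3=11; pred: 6+0-1=5
Step 6: prey: 11+4-2=13; pred: 5+0-1=4
Step 7: prey: 13+5-2=16; pred: 4+0-1=3
Step 8: prey: 16+6-2=20; pred: 3+0-0=3
Step 9: prey: 20+8-3=25; pred: 3+0-0=3
Step 10: prey: 25+10-3=32; pred: 3+0-0=3
Step 11: prey: 32+12-4=40; pred: 3+0-0=3
Max prey = 40 at step 11

Answer: 40 11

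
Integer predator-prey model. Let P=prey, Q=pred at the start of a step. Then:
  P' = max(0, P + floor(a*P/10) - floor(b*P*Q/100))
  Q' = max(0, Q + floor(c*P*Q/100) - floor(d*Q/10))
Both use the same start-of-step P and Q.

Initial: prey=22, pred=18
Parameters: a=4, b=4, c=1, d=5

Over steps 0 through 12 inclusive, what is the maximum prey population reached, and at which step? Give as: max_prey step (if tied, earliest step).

Step 1: prey: 22+8-15=15; pred: 18+3-9=12
Step 2: prey: 15+6-7=14; pred: 12+1-6=7
Step 3: prey: 14+5-3=16; pred: 7+0-3=4
Step 4: prey: 16+6-2=20; pred: 4+0-2=2
Step 5: prey: 20+8-1=27; pred: 2+0-1=1
Step 6: prey: 27+10-1=36; pred: 1+0-0=1
Step 7: prey: 36+14-1=49; pred: 1+0-0=1
Step 8: prey: 49+19-1=67; pred: 1+0-0=1
Step 9: prey: 67+26-2=91; pred: 1+0-0=1
Step 10: prey: 91+36-3=124; pred: 1+0-0=1
Step 11: prey: 124+49-4=169; pred: 1+1-0=2
Step 12: prey: 169+67-13=223; pred: 2+3-1=4
Max prey = 223 at step 12

Answer: 223 12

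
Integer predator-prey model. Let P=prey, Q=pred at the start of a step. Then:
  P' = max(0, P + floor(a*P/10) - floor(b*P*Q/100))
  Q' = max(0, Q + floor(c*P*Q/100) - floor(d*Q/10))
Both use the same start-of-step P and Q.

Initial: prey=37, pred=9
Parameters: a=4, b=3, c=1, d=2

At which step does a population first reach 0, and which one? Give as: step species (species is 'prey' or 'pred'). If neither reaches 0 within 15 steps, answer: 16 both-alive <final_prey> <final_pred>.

Answer: 16 both-alive 4 8

Derivation:
Step 1: prey: 37+14-9=42; pred: 9+3-1=11
Step 2: prey: 42+16-13=45; pred: 11+4-2=13
Step 3: prey: 45+18-17=46; pred: 13+5-2=16
Step 4: prey: 46+18-22=42; pred: 16+7-3=20
Step 5: prey: 42+16-25=33; pred: 20+8-4=24
Step 6: prey: 33+13-23=23; pred: 24+7-4=27
Step 7: prey: 23+9-18=14; pred: 27+6-5=28
Step 8: prey: 14+5-11=8; pred: 28+3-5=26
Step 9: prey: 8+3-6=5; pred: 26+2-5=23
Step 10: prey: 5+2-3=4; pred: 23+1-4=20
Step 11: prey: 4+1-2=3; pred: 20+0-4=16
Step 12: prey: 3+1-1=3; pred: 16+0-3=13
Step 13: prey: 3+1-1=3; pred: 13+0-2=11
Step 14: prey: 3+1-0=4; pred: 11+0-2=9
Step 15: prey: 4+1-1=4; pred: 9+0-1=8
No extinction within 15 steps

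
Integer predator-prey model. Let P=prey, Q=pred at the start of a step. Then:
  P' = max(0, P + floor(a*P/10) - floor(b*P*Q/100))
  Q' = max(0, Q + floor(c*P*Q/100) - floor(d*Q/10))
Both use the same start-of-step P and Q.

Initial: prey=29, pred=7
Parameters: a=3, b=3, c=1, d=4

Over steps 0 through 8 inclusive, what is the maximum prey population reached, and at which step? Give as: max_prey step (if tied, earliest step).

Answer: 55 8

Derivation:
Step 1: prey: 29+8-6=31; pred: 7+2-2=7
Step 2: prey: 31+9-6=34; pred: 7+2-2=7
Step 3: prey: 34+10-7=37; pred: 7+2-2=7
Step 4: prey: 37+11-7=41; pred: 7+2-2=7
Step 5: prey: 41+12-8=45; pred: 7+2-2=7
Step 6: prey: 45+13-9=49; pred: 7+3-2=8
Step 7: prey: 49+14-11=52; pred: 8+3-3=8
Step 8: prey: 52+15-12=55; pred: 8+4-3=9
Max prey = 55 at step 8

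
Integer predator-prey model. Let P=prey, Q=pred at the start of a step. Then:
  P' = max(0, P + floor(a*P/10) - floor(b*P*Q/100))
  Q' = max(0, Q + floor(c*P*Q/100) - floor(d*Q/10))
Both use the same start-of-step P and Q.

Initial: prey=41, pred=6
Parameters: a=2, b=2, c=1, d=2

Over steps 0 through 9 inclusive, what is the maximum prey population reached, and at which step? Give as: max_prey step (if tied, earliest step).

Step 1: prey: 41+8-4=45; pred: 6+2-1=7
Step 2: prey: 45+9-6=48; pred: 7+3-1=9
Step 3: prey: 48+9-8=49; pred: 9+4-1=12
Step 4: prey: 49+9-11=47; pred: 12+5-2=15
Step 5: prey: 47+9-14=42; pred: 15+7-3=19
Step 6: prey: 42+8-15=35; pred: 19+7-3=23
Step 7: prey: 35+7-16=26; pred: 23+8-4=27
Step 8: prey: 26+5-14=17; pred: 27+7-5=29
Step 9: prey: 17+3-9=11; pred: 29+4-5=28
Max prey = 49 at step 3

Answer: 49 3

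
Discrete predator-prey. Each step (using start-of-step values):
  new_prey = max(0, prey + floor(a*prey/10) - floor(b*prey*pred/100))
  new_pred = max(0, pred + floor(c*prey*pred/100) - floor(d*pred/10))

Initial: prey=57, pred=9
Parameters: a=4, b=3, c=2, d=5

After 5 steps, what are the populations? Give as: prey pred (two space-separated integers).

Answer: 0 29

Derivation:
Step 1: prey: 57+22-15=64; pred: 9+10-4=15
Step 2: prey: 64+25-28=61; pred: 15+19-7=27
Step 3: prey: 61+24-49=36; pred: 27+32-13=46
Step 4: prey: 36+14-49=1; pred: 46+33-23=56
Step 5: prey: 1+0-1=0; pred: 56+1-28=29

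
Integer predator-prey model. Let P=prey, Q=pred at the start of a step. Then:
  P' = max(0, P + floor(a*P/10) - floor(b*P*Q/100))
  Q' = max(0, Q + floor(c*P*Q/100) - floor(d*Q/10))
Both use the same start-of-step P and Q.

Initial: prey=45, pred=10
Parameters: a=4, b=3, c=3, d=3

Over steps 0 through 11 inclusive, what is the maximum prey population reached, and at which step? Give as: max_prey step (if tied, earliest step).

Answer: 50 1

Derivation:
Step 1: prey: 45+18-13=50; pred: 10+13-3=20
Step 2: prey: 50+20-30=40; pred: 20+30-6=44
Step 3: prey: 40+16-52=4; pred: 44+52-13=83
Step 4: prey: 4+1-9=0; pred: 83+9-24=68
Step 5: prey: 0+0-0=0; pred: 68+0-20=48
Step 6: prey: 0+0-0=0; pred: 48+0-14=34
Step 7: prey: 0+0-0=0; pred: 34+0-10=24
Step 8: prey: 0+0-0=0; pred: 24+0-7=17
Step 9: prey: 0+0-0=0; pred: 17+0-5=12
Step 10: prey: 0+0-0=0; pred: 12+0-3=9
Step 11: prey: 0+0-0=0; pred: 9+0-2=7
Max prey = 50 at step 1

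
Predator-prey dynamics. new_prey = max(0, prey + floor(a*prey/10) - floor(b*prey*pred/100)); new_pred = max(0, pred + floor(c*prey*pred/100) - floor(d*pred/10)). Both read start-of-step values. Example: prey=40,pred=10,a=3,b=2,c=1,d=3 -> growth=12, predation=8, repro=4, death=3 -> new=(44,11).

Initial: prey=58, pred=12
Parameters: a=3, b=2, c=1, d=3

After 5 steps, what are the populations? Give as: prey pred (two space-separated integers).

Answer: 27 38

Derivation:
Step 1: prey: 58+17-13=62; pred: 12+6-3=15
Step 2: prey: 62+18-18=62; pred: 15+9-4=20
Step 3: prey: 62+18-24=56; pred: 20+12-6=26
Step 4: prey: 56+16-29=43; pred: 26+14-7=33
Step 5: prey: 43+12-28=27; pred: 33+14-9=38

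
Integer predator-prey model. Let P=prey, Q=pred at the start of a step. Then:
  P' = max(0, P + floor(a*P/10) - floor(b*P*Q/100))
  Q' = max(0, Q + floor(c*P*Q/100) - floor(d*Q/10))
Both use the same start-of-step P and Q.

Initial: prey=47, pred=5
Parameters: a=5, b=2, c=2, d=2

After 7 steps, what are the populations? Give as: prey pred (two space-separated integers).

Step 1: prey: 47+23-4=66; pred: 5+4-1=8
Step 2: prey: 66+33-10=89; pred: 8+10-1=17
Step 3: prey: 89+44-30=103; pred: 17+30-3=44
Step 4: prey: 103+51-90=64; pred: 44+90-8=126
Step 5: prey: 64+32-161=0; pred: 126+161-25=262
Step 6: prey: 0+0-0=0; pred: 262+0-52=210
Step 7: prey: 0+0-0=0; pred: 210+0-42=168

Answer: 0 168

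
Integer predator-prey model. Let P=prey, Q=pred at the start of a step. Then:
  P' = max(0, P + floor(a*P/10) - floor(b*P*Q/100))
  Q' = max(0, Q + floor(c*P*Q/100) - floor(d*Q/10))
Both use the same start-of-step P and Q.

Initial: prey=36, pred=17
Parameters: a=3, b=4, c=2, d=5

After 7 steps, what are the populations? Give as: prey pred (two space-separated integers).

Answer: 6 1

Derivation:
Step 1: prey: 36+10-24=22; pred: 17+12-8=21
Step 2: prey: 22+6-18=10; pred: 21+9-10=20
Step 3: prey: 10+3-8=5; pred: 20+4-10=14
Step 4: prey: 5+1-2=4; pred: 14+1-7=8
Step 5: prey: 4+1-1=4; pred: 8+0-4=4
Step 6: prey: 4+1-0=5; pred: 4+0-2=2
Step 7: prey: 5+1-0=6; pred: 2+0-1=1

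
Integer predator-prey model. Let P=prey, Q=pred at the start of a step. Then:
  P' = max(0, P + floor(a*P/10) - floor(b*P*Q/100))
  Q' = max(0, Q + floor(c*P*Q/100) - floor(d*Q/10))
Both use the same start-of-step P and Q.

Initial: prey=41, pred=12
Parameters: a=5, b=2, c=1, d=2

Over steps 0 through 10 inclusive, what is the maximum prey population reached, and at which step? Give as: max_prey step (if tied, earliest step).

Answer: 72 3

Derivation:
Step 1: prey: 41+20-9=52; pred: 12+4-2=14
Step 2: prey: 52+26-14=64; pred: 14+7-2=19
Step 3: prey: 64+32-24=72; pred: 19+12-3=28
Step 4: prey: 72+36-40=68; pred: 28+20-5=43
Step 5: prey: 68+34-58=44; pred: 43+29-8=64
Step 6: prey: 44+22-56=10; pred: 64+28-12=80
Step 7: prey: 10+5-16=0; pred: 80+8-16=72
Step 8: prey: 0+0-0=0; pred: 72+0-14=58
Step 9: prey: 0+0-0=0; pred: 58+0-11=47
Step 10: prey: 0+0-0=0; pred: 47+0-9=38
Max prey = 72 at step 3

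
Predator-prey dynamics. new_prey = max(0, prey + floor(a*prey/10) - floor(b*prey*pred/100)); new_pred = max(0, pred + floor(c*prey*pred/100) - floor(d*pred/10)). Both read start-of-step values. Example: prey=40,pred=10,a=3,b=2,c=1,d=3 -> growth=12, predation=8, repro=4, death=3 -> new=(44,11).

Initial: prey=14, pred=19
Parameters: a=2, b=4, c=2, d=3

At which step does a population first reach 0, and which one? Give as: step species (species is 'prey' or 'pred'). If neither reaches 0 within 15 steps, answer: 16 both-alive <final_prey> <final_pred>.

Step 1: prey: 14+2-10=6; pred: 19+5-5=19
Step 2: prey: 6+1-4=3; pred: 19+2-5=16
Step 3: prey: 3+0-1=2; pred: 16+0-4=12
Step 4: prey: 2+0-0=2; pred: 12+0-3=9
Step 5: prey: 2+0-0=2; pred: 9+0-2=7
Step 6: prey: 2+0-0=2; pred: 7+0-2=5
Step 7: prey: 2+0-0=2; pred: 5+0-1=4
Step 8: prey: 2+0-0=2; pred: 4+0-1=3
Step 9: prey: 2+0-0=2; pred: 3+0-0=3
Steps 10-15: state stable at prey=2, pred=3 (no change)
No extinction within 15 steps

Answer: 16 both-alive 2 3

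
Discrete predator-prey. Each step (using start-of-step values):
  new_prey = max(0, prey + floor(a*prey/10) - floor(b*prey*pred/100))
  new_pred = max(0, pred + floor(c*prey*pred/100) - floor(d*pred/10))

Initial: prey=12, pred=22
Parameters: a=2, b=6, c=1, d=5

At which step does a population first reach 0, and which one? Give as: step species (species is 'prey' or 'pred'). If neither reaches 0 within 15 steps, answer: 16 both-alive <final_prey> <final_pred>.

Step 1: prey: 12+2-15=0; pred: 22+2-11=13
First extinction: prey at step 1

Answer: 1 prey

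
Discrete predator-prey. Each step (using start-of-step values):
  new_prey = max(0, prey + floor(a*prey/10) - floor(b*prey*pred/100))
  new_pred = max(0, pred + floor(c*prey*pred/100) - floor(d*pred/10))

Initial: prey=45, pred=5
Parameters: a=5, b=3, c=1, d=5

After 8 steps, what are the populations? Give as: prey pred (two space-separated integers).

Answer: 0 63

Derivation:
Step 1: prey: 45+22-6=61; pred: 5+2-2=5
Step 2: prey: 61+30-9=82; pred: 5+3-2=6
Step 3: prey: 82+41-14=109; pred: 6+4-3=7
Step 4: prey: 109+54-22=141; pred: 7+7-3=11
Step 5: prey: 141+70-46=165; pred: 11+15-5=21
Step 6: prey: 165+82-103=144; pred: 21+34-10=45
Step 7: prey: 144+72-194=22; pred: 45+64-22=87
Step 8: prey: 22+11-57=0; pred: 87+19-43=63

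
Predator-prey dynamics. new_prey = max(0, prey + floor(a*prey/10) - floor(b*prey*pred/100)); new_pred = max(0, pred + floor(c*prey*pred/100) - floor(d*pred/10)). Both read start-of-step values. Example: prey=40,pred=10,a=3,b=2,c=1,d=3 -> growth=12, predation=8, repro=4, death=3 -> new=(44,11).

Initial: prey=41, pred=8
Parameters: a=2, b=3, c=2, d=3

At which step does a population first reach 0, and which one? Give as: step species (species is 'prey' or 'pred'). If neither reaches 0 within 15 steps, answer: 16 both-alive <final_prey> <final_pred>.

Step 1: prey: 41+8-9=40; pred: 8+6-2=12
Step 2: prey: 40+8-14=34; pred: 12+9-3=18
Step 3: prey: 34+6-18=22; pred: 18+12-5=25
Step 4: prey: 22+4-16=10; pred: 25+11-7=29
Step 5: prey: 10+2-8=4; pred: 29+5-8=26
Step 6: prey: 4+0-3=1; pred: 26+2-7=21
Step 7: prey: 1+0-0=1; pred: 21+0-6=15
Step 8: prey: 1+0-0=1; pred: 15+0-4=11
Step 9: prey: 1+0-0=1; pred: 11+0-3=8
Step 10: prey: 1+0-0=1; pred: 8+0-2=6
Step 11: prey: 1+0-0=1; pred: 6+0-1=5
Step 12: prey: 1+0-0=1; pred: 5+0-1=4
Step 13: prey: 1+0-0=1; pred: 4+0-1=3
Step 14: prey: 1+0-0=1; pred: 3+0-0=3
Steps 15-15: state stable at prey=1, pred=3 (no change)
No extinction within 15 steps

Answer: 16 both-alive 1 3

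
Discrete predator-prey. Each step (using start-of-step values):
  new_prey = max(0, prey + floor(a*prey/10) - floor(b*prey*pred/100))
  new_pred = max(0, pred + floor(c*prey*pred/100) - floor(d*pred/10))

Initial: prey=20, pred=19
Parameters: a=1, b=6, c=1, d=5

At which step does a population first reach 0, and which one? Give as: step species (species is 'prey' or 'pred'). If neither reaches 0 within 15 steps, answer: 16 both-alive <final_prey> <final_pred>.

Answer: 1 prey

Derivation:
Step 1: prey: 20+2-22=0; pred: 19+3-9=13
First extinction: prey at step 1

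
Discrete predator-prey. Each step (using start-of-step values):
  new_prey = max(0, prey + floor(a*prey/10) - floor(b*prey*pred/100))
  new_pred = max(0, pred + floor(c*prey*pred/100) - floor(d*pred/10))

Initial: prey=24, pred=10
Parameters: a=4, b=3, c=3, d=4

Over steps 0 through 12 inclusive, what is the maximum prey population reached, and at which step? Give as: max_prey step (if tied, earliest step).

Step 1: prey: 24+9-7=26; pred: 10+7-4=13
Step 2: prey: 26+10-10=26; pred: 13+10-5=18
Step 3: prey: 26+10-14=22; pred: 18+14-7=25
Step 4: prey: 22+8-16=14; pred: 25+16-10=31
Step 5: prey: 14+5-13=6; pred: 31+13-12=32
Step 6: prey: 6+2-5=3; pred: 32+5-12=25
Step 7: prey: 3+1-2=2; pred: 25+2-10=17
Step 8: prey: 2+0-1=1; pred: 17+1-6=12
Step 9: prey: 1+0-0=1; pred: 12+0-4=8
Step 10: prey: 1+0-0=1; pred: 8+0-3=5
Step 11: prey: 1+0-0=1; pred: 5+0-2=3
Step 12: prey: 1+0-0=1; pred: 3+0-1=2
Max prey = 26 at step 1

Answer: 26 1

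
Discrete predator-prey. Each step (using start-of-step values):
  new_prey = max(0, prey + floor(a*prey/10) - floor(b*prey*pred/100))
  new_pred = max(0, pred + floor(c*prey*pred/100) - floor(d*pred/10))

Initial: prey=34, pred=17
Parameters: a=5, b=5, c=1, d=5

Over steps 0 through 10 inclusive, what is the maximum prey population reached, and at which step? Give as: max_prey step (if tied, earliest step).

Step 1: prey: 34+17-28=23; pred: 17+5-8=14
Step 2: prey: 23+11-16=18; pred: 14+3-7=10
Step 3: prey: 18+9-9=18; pred: 10+1-5=6
Step 4: prey: 18+9-5=22; pred: 6+1-3=4
Step 5: prey: 22+11-4=29; pred: 4+0-2=2
Step 6: prey: 29+14-2=41; pred: 2+0-1=1
Step 7: prey: 41+20-2=59; pred: 1+0-0=1
Step 8: prey: 59+29-2=86; pred: 1+0-0=1
Step 9: prey: 86+43-4=125; pred: 1+0-0=1
Step 10: prey: 125+62-6=181; pred: 1+1-0=2
Max prey = 181 at step 10

Answer: 181 10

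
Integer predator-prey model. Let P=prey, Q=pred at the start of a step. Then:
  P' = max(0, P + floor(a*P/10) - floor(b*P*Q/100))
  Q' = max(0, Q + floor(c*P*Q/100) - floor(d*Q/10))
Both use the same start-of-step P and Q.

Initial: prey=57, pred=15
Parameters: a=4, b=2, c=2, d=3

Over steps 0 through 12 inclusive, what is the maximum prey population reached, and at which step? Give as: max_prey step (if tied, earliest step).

Step 1: prey: 57+22-17=62; pred: 15+17-4=28
Step 2: prey: 62+24-34=52; pred: 28+34-8=54
Step 3: prey: 52+20-56=16; pred: 54+56-16=94
Step 4: prey: 16+6-30=0; pred: 94+30-28=96
Step 5: prey: 0+0-0=0; pred: 96+0-28=68
Step 6: prey: 0+0-0=0; pred: 68+0-20=48
Step 7: prey: 0+0-0=0; pred: 48+0-14=34
Step 8: prey: 0+0-0=0; pred: 34+0-10=24
Step 9: prey: 0+0-0=0; pred: 24+0-7=17
Step 10: prey: 0+0-0=0; pred: 17+0-5=12
Step 11: prey: 0+0-0=0; pred: 12+0-3=9
Step 12: prey: 0+0-0=0; pred: 9+0-2=7
Max prey = 62 at step 1

Answer: 62 1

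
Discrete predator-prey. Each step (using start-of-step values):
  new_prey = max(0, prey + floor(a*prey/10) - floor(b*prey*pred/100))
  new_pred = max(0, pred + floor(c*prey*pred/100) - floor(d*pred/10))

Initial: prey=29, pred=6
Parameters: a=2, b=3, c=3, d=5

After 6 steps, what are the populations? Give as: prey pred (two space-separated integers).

Step 1: prey: 29+5-5=29; pred: 6+5-3=8
Step 2: prey: 29+5-6=28; pred: 8+6-4=10
Step 3: prey: 28+5-8=25; pred: 10+8-5=13
Step 4: prey: 25+5-9=21; pred: 13+9-6=16
Step 5: prey: 21+4-10=15; pred: 16+10-8=18
Step 6: prey: 15+3-8=10; pred: 18+8-9=17

Answer: 10 17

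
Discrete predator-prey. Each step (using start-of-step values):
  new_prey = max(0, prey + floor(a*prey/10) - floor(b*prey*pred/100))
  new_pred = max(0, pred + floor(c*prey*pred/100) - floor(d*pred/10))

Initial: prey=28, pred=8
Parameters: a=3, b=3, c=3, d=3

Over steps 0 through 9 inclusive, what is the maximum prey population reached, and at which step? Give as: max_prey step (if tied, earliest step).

Step 1: prey: 28+8-6=30; pred: 8+6-2=12
Step 2: prey: 30+9-10=29; pred: 12+10-3=19
Step 3: prey: 29+8-16=21; pred: 19+16-5=30
Step 4: prey: 21+6-18=9; pred: 30+18-9=39
Step 5: prey: 9+2-10=1; pred: 39+10-11=38
Step 6: prey: 1+0-1=0; pred: 38+1-11=28
Step 7: prey: 0+0-0=0; pred: 28+0-8=20
Step 8: prey: 0+0-0=0; pred: 20+0-6=14
Step 9: prey: 0+0-0=0; pred: 14+0-4=10
Max prey = 30 at step 1

Answer: 30 1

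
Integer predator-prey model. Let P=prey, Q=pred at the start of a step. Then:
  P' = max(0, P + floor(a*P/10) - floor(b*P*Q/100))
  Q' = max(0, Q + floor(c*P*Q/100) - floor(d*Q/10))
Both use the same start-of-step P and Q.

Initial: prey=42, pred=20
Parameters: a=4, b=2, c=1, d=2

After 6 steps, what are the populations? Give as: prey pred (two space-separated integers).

Answer: 9 37

Derivation:
Step 1: prey: 42+16-16=42; pred: 20+8-4=24
Step 2: prey: 42+16-20=38; pred: 24+10-4=30
Step 3: prey: 38+15-22=31; pred: 30+11-6=35
Step 4: prey: 31+12-21=22; pred: 35+10-7=38
Step 5: prey: 22+8-16=14; pred: 38+8-7=39
Step 6: prey: 14+5-10=9; pred: 39+5-7=37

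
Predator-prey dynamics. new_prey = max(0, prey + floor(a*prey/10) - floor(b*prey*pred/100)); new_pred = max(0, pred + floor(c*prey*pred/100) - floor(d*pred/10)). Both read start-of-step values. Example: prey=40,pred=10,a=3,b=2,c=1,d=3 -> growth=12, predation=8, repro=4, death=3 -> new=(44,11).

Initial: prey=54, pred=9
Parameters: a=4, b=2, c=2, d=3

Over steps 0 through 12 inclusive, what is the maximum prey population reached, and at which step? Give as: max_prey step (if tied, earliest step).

Step 1: prey: 54+21-9=66; pred: 9+9-2=16
Step 2: prey: 66+26-21=71; pred: 16+21-4=33
Step 3: prey: 71+28-46=53; pred: 33+46-9=70
Step 4: prey: 53+21-74=0; pred: 70+74-21=123
Step 5: prey: 0+0-0=0; pred: 123+0-36=87
Step 6: prey: 0+0-0=0; pred: 87+0-26=61
Step 7: prey: 0+0-0=0; pred: 61+0-18=43
Step 8: prey: 0+0-0=0; pred: 43+0-12=31
Step 9: prey: 0+0-0=0; pred: 31+0-9=22
Step 10: prey: 0+0-0=0; pred: 22+0-6=16
Step 11: prey: 0+0-0=0; pred: 16+0-4=12
Step 12: prey: 0+0-0=0; pred: 12+0-3=9
Max prey = 71 at step 2

Answer: 71 2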